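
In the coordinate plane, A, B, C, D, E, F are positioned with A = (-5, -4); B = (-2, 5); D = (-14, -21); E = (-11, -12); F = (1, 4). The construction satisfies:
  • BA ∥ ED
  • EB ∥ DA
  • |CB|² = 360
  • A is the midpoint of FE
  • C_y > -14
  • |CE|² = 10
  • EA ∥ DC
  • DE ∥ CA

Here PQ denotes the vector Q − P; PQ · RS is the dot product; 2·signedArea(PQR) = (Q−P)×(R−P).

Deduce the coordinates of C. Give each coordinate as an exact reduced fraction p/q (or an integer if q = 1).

C = (-8, -13)

1. C_x = -8  [DE ∥ CA ∩ EA ∥ DC]
2. C_y = -13  [DE ∥ CA ∩ EA ∥ DC]
   → C = (-8, -13)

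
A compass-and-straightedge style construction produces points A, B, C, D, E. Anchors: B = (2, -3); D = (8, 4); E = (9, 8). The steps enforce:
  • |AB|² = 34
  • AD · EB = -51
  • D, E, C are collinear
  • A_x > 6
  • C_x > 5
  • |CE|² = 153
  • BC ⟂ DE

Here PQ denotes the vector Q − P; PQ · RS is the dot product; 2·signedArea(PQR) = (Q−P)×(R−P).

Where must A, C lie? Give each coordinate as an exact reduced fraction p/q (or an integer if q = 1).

A = (7, 0)
C = (6, -4)

1. A_x = 7  [line 7·x + 11·y + -49 = 0 ∩ |AB|² = 34]
2. A_y = 0  [line 7·x + 11·y + -49 = 0 ∩ |AB|² = 34]
   → A = (7, 0)
3. C_x = 6  [D, E, C are collinear ∩ BC ⟂ DE]
4. C_y = -4  [D, E, C are collinear ∩ BC ⟂ DE]
   → C = (6, -4)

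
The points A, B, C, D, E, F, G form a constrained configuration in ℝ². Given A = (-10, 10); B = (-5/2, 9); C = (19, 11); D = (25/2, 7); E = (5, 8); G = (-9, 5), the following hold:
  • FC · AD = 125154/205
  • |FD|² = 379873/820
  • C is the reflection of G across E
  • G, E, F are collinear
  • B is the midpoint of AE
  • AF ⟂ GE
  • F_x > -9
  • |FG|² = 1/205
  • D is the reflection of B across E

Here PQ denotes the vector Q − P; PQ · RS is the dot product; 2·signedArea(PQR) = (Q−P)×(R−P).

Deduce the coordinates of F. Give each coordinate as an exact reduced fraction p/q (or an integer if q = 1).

1. F_x = -1831/205  [G, E, F are collinear ∩ AF ⟂ GE]
2. F_y = 1028/205  [G, E, F are collinear ∩ AF ⟂ GE]
   → F = (-1831/205, 1028/205)

F = (-1831/205, 1028/205)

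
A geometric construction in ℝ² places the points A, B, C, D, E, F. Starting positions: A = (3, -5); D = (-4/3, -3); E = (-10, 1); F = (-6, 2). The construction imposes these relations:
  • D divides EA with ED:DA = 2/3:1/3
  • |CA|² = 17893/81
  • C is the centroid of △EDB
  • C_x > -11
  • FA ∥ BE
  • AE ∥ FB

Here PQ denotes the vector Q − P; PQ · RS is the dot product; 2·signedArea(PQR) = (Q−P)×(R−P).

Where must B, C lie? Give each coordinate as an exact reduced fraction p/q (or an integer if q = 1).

B = (-19, 8)
C = (-91/9, 2)

1. B_x = -19  [FA ∥ BE ∩ AE ∥ FB]
2. B_y = 8  [FA ∥ BE ∩ AE ∥ FB]
   → B = (-19, 8)
3. C_x = -91/9  [C is the centroid of △EDB]
4. C_y = 2  [C is the centroid of △EDB]
   → C = (-91/9, 2)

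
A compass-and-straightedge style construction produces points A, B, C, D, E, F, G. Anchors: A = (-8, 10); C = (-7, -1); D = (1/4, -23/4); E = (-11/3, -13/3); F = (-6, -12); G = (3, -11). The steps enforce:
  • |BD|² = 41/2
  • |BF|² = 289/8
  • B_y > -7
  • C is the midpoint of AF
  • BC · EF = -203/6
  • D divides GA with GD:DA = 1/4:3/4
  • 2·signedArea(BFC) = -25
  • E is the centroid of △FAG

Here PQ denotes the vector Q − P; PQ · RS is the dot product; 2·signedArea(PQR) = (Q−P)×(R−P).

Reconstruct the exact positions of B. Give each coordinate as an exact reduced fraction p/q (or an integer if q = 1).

B = (-17/4, -25/4)

1. B_x = -17/4  [2·signedArea(BFC) = -25 ∩ BC · EF = -203/6]
2. B_y = -25/4  [2·signedArea(BFC) = -25 ∩ BC · EF = -203/6]
   → B = (-17/4, -25/4)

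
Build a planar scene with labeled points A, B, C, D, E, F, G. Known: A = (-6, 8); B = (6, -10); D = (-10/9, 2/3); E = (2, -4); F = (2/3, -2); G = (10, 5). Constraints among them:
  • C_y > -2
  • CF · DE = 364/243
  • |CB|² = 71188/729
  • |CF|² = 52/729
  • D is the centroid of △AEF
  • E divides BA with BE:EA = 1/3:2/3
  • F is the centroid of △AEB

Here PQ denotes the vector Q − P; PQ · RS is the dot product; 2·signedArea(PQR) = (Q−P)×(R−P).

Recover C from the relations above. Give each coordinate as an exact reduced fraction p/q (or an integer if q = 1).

1. C_x = 14/27  [line -28/9·x + 14/3·y + 2408/243 = 0 ∩ |CB|² = 71188/729]
2. C_y = -16/9  [line -28/9·x + 14/3·y + 2408/243 = 0 ∩ |CB|² = 71188/729]
   → C = (14/27, -16/9)

C = (14/27, -16/9)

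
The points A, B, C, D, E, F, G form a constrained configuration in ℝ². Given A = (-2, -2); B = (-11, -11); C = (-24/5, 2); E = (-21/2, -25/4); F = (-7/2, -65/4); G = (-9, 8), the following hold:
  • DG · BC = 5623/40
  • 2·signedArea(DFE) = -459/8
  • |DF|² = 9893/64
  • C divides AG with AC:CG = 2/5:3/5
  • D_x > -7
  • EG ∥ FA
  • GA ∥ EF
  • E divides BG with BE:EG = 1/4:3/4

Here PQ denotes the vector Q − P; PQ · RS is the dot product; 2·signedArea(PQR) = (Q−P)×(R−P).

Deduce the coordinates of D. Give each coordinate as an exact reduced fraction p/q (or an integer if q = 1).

D = (-25/4, -33/8)

1. D_x = -25/4  [2·signedArea(DFE) = -459/8 ∩ DG · BC = 5623/40]
2. D_y = -33/8  [2·signedArea(DFE) = -459/8 ∩ DG · BC = 5623/40]
   → D = (-25/4, -33/8)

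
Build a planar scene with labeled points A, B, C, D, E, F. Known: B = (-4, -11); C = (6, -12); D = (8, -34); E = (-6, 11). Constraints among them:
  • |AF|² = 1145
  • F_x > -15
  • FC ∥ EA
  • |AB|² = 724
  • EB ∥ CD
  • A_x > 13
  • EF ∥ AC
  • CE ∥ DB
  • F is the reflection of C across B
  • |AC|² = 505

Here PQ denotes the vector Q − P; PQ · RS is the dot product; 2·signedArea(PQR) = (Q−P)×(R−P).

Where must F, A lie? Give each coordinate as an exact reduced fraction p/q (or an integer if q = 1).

A = (14, 9)
F = (-14, -10)

1. F_x = -14  [F is the reflection of C across B]
2. F_y = -10  [F is the reflection of C across B]
   → F = (-14, -10)
3. A_x = 14  [EF ∥ AC ∩ FC ∥ EA]
4. A_y = 9  [EF ∥ AC ∩ FC ∥ EA]
   → A = (14, 9)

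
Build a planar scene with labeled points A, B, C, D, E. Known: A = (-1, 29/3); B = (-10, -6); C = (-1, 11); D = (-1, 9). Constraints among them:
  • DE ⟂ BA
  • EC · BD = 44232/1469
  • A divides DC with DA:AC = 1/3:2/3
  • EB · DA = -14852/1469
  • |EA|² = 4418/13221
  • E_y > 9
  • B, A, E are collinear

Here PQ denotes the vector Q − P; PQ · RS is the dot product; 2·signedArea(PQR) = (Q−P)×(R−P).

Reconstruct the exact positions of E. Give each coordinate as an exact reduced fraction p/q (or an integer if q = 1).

E = (-1892/1469, 13464/1469)

1. E_x = -1892/1469  [B, A, E are collinear ∩ DE ⟂ BA]
2. E_y = 13464/1469  [B, A, E are collinear ∩ DE ⟂ BA]
   → E = (-1892/1469, 13464/1469)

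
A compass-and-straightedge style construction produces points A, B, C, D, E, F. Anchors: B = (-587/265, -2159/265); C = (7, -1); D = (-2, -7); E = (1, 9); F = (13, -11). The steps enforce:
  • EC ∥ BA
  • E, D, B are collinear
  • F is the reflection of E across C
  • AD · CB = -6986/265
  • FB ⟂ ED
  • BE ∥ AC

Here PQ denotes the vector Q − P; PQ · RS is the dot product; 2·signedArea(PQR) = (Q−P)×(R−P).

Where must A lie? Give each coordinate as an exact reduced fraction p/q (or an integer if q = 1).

A = (1003/265, -4809/265)

1. A_x = 1003/265  [BE ∥ AC ∩ EC ∥ BA]
2. A_y = -4809/265  [BE ∥ AC ∩ EC ∥ BA]
   → A = (1003/265, -4809/265)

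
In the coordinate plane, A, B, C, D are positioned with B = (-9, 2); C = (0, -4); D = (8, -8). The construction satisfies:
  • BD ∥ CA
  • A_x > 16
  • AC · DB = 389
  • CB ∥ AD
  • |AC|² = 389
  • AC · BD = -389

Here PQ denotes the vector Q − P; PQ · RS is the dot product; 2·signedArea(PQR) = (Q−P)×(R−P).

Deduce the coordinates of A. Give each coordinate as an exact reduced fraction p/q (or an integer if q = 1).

A = (17, -14)

1. A_x = 17  [CB ∥ AD ∩ BD ∥ CA]
2. A_y = -14  [CB ∥ AD ∩ BD ∥ CA]
   → A = (17, -14)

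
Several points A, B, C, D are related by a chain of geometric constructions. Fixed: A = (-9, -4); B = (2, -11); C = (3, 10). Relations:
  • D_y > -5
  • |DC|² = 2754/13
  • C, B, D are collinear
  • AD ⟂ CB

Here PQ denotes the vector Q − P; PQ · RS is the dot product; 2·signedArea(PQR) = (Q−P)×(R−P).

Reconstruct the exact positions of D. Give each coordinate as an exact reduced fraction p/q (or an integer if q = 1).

D = (30/13, -59/13)

1. D_x = 30/13  [C, B, D are collinear ∩ AD ⟂ CB]
2. D_y = -59/13  [C, B, D are collinear ∩ AD ⟂ CB]
   → D = (30/13, -59/13)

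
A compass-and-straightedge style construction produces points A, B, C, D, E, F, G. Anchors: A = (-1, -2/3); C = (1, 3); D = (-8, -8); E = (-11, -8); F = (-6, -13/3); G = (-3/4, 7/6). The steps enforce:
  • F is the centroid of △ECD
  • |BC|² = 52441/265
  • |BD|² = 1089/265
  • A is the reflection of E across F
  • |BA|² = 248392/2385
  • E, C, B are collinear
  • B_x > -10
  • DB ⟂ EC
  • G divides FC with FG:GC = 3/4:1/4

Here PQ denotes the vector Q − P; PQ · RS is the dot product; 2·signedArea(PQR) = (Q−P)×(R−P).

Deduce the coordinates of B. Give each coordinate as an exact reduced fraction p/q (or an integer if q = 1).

B = (-2483/265, -1724/265)

1. B_x = -2483/265  [E, C, B are collinear ∩ DB ⟂ EC]
2. B_y = -1724/265  [E, C, B are collinear ∩ DB ⟂ EC]
   → B = (-2483/265, -1724/265)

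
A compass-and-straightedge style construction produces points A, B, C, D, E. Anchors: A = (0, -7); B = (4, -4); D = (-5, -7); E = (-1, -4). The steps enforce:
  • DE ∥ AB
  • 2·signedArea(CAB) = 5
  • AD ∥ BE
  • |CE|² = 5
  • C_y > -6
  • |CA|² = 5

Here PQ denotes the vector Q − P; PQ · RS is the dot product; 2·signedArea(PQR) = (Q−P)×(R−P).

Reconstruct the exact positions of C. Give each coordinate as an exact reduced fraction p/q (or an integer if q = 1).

C = (1, -5)

1. C_x = 1  [line -3·x + 4·y + 23 = 0 ∩ |CA|² = 5]
2. C_y = -5  [line -3·x + 4·y + 23 = 0 ∩ |CA|² = 5]
   → C = (1, -5)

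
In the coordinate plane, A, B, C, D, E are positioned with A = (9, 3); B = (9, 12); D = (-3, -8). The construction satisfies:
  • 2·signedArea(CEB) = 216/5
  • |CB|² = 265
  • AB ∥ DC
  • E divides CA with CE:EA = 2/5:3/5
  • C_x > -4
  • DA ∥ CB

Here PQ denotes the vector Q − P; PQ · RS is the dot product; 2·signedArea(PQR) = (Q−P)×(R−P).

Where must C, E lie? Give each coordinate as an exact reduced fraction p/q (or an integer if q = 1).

1. C_x = -3  [DA ∥ CB ∩ AB ∥ DC]
2. C_y = 1  [DA ∥ CB ∩ AB ∥ DC]
   → C = (-3, 1)
3. E_x = 9/5  [E divides CA with CE:EA = 2/5:3/5]
4. E_y = 9/5  [E divides CA with CE:EA = 2/5:3/5]
   → E = (9/5, 9/5)

C = (-3, 1)
E = (9/5, 9/5)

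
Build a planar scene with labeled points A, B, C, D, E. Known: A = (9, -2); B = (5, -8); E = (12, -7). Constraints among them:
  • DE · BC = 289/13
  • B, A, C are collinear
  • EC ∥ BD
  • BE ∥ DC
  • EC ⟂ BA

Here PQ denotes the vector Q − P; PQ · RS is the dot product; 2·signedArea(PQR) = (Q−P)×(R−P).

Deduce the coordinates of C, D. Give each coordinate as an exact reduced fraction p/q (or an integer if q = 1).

1. C_x = 99/13  [B, A, C are collinear ∩ EC ⟂ BA]
2. C_y = -53/13  [B, A, C are collinear ∩ EC ⟂ BA]
   → C = (99/13, -53/13)
3. D_x = 8/13  [BE ∥ DC ∩ EC ∥ BD]
4. D_y = -66/13  [BE ∥ DC ∩ EC ∥ BD]
   → D = (8/13, -66/13)

C = (99/13, -53/13)
D = (8/13, -66/13)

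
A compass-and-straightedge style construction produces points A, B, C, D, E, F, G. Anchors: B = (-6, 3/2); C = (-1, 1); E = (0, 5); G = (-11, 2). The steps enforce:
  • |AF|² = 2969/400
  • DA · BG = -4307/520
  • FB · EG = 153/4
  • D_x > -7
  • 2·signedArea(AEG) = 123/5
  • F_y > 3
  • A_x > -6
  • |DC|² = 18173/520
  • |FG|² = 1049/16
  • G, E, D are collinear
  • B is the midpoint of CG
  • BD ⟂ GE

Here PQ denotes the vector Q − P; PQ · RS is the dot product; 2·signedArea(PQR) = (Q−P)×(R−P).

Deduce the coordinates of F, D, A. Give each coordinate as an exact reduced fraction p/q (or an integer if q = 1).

1. D_x = -1683/260  [G, E, D are collinear ∩ BD ⟂ GE]
2. D_y = 841/260  [G, E, D are collinear ∩ BD ⟂ GE]
   → D = (-1683/260, 841/260)
3. A_x = -5  [2·signedArea(AEG) = 123/5 ∩ DA · BG = -4307/520]
4. A_y = 7/5  [2·signedArea(AEG) = 123/5 ∩ DA · BG = -4307/520]
   → A = (-5, 7/5)
5. F_x = -3  [line 11·x + 3·y + 93/4 = 0 ∩ |AF|² = 2969/400]
6. F_y = 13/4  [line 11·x + 3·y + 93/4 = 0 ∩ |AF|² = 2969/400]
   → F = (-3, 13/4)

A = (-5, 7/5)
D = (-1683/260, 841/260)
F = (-3, 13/4)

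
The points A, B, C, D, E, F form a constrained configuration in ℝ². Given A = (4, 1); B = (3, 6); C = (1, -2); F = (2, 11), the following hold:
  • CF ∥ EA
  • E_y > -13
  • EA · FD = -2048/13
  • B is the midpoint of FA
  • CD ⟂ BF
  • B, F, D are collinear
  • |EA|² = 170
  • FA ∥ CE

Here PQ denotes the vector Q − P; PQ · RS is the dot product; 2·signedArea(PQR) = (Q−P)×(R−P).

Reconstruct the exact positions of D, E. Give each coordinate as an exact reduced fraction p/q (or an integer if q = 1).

1. D_x = 58/13  [B, F, D are collinear ∩ CD ⟂ BF]
2. D_y = -17/13  [B, F, D are collinear ∩ CD ⟂ BF]
   → D = (58/13, -17/13)
3. E_x = 3  [CF ∥ EA ∩ FA ∥ CE]
4. E_y = -12  [CF ∥ EA ∩ FA ∥ CE]
   → E = (3, -12)

D = (58/13, -17/13)
E = (3, -12)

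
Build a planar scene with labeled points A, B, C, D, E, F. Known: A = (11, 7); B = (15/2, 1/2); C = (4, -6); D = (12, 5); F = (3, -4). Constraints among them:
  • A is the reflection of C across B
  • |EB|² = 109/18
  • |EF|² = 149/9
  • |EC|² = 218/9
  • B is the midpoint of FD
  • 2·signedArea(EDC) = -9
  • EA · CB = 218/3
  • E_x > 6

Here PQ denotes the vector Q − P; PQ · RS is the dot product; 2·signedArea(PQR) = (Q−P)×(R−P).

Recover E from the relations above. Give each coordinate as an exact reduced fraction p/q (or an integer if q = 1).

E = (19/3, -5/3)

1. E_x = 19/3  [2·signedArea(EDC) = -9 ∩ EA · CB = 218/3]
2. E_y = -5/3  [2·signedArea(EDC) = -9 ∩ EA · CB = 218/3]
   → E = (19/3, -5/3)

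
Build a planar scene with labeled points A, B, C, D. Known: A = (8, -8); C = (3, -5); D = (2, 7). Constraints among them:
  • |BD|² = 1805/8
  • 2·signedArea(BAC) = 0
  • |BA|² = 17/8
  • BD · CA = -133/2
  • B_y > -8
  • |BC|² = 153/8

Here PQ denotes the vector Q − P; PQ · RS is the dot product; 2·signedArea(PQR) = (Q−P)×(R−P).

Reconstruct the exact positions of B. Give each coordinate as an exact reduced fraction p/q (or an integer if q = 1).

1. B_x = 27/4  [2·signedArea(BAC) = 0 ∩ BD · CA = -133/2]
2. B_y = -29/4  [2·signedArea(BAC) = 0 ∩ BD · CA = -133/2]
   → B = (27/4, -29/4)

B = (27/4, -29/4)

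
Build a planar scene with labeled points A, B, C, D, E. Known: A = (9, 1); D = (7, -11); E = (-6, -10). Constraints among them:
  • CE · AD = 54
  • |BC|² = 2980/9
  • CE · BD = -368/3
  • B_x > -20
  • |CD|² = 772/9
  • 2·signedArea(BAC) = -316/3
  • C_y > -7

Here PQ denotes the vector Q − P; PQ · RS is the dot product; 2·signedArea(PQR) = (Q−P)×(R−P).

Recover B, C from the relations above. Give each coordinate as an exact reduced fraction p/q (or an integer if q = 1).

B = (-19, -9)
C = (-1, -19/3)

1. C_x = -1  [line 2·x + 12·y + 78 = 0 ∩ |CD|² = 772/9]
2. C_y = -19/3  [line 2·x + 12·y + 78 = 0 ∩ |CD|² = 772/9]
   → C = (-1, -19/3)
3. B_x = -19  [2·signedArea(BAC) = -316/3 ∩ CE · BD = -368/3]
4. B_y = -9  [2·signedArea(BAC) = -316/3 ∩ CE · BD = -368/3]
   → B = (-19, -9)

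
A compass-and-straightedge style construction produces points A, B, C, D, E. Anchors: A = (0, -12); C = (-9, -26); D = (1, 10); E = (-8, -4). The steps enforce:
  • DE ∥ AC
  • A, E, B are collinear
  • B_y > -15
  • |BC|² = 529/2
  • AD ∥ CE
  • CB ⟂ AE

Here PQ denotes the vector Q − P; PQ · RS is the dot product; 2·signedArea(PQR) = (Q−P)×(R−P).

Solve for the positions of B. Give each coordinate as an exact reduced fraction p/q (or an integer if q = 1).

B = (5/2, -29/2)

1. B_x = 5/2  [A, E, B are collinear ∩ CB ⟂ AE]
2. B_y = -29/2  [A, E, B are collinear ∩ CB ⟂ AE]
   → B = (5/2, -29/2)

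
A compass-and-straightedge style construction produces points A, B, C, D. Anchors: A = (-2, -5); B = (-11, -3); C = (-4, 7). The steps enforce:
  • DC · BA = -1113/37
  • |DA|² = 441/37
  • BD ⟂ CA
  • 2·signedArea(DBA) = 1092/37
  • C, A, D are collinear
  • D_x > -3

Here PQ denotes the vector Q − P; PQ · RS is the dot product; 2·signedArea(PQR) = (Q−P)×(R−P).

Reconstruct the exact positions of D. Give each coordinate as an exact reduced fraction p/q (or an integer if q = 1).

1. D_x = -95/37  [C, A, D are collinear ∩ BD ⟂ CA]
2. D_y = -59/37  [C, A, D are collinear ∩ BD ⟂ CA]
   → D = (-95/37, -59/37)

D = (-95/37, -59/37)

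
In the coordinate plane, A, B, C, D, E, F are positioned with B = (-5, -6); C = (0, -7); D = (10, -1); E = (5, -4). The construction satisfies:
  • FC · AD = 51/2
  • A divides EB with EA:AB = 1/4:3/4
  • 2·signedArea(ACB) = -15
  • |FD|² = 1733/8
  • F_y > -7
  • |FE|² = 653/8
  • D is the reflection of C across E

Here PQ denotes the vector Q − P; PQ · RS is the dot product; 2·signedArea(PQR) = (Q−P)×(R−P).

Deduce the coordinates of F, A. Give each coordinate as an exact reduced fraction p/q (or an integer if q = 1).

1. A_x = 5/2  [A divides EB with EA:AB = 1/4:3/4]
2. A_y = -9/2  [A divides EB with EA:AB = 1/4:3/4]
   → A = (5/2, -9/2)
3. F_x = -15/4  [line -15/2·x + -7/2·y + -50 = 0 ∩ |FD|² = 1733/8]
4. F_y = -25/4  [line -15/2·x + -7/2·y + -50 = 0 ∩ |FD|² = 1733/8]
   → F = (-15/4, -25/4)

A = (5/2, -9/2)
F = (-15/4, -25/4)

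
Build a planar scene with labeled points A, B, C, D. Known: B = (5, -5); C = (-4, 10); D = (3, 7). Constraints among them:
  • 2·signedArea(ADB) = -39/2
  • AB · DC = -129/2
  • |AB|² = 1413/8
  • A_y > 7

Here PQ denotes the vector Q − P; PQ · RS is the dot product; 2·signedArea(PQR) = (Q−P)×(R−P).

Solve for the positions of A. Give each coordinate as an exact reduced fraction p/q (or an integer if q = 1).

1. A_x = 5/4  [2·signedArea(ADB) = -39/2 ∩ AB · DC = -129/2]
2. A_y = 31/4  [2·signedArea(ADB) = -39/2 ∩ AB · DC = -129/2]
   → A = (5/4, 31/4)

A = (5/4, 31/4)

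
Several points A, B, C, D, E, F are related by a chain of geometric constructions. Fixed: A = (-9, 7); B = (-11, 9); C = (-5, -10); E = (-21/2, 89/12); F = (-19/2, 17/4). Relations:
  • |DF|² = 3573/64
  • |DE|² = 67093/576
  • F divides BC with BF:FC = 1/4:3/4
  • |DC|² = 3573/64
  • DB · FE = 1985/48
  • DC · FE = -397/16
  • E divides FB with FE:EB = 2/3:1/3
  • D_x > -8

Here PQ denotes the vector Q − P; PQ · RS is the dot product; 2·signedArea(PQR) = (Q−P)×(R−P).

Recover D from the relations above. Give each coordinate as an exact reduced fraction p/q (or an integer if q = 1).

1. D_x = -29/4  [line 1·x + -19/6·y + -89/48 = 0 ∩ |DC|² = 3573/64]
2. D_y = -23/8  [line 1·x + -19/6·y + -89/48 = 0 ∩ |DC|² = 3573/64]
   → D = (-29/4, -23/8)

D = (-29/4, -23/8)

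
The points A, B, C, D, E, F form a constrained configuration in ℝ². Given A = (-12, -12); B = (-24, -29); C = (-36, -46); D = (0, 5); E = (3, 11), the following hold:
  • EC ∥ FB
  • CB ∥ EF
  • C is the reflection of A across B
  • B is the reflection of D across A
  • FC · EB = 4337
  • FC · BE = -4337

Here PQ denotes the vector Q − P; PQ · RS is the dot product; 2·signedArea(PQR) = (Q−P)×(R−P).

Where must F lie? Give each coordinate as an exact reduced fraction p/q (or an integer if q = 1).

F = (15, 28)

1. F_x = 15  [EC ∥ FB ∩ CB ∥ EF]
2. F_y = 28  [EC ∥ FB ∩ CB ∥ EF]
   → F = (15, 28)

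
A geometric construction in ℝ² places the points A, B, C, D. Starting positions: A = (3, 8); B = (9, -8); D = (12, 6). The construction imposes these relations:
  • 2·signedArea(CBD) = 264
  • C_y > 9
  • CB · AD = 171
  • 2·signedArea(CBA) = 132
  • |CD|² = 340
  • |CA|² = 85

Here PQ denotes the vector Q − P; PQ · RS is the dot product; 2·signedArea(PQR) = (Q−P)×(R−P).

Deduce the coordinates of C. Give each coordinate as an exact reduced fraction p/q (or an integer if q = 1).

C = (-6, 10)

1. C_x = -6  [2·signedArea(CBD) = 264 ∩ CB · AD = 171]
2. C_y = 10  [2·signedArea(CBD) = 264 ∩ CB · AD = 171]
   → C = (-6, 10)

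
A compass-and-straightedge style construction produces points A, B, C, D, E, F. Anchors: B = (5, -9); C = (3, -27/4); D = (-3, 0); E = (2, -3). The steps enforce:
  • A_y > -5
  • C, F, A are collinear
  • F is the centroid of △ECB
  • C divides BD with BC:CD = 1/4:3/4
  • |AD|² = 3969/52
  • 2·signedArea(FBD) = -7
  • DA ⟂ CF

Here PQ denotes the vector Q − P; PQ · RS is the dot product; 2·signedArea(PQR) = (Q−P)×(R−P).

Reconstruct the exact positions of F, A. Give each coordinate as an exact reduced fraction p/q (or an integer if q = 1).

1. F_x = 10/3  [F is the centroid of △ECB]
2. F_y = -25/4  [F is the centroid of △ECB]
   → F = (10/3, -25/4)
3. A_x = 111/26  [C, F, A are collinear ∩ DA ⟂ CF]
4. A_y = -63/13  [C, F, A are collinear ∩ DA ⟂ CF]
   → A = (111/26, -63/13)

A = (111/26, -63/13)
F = (10/3, -25/4)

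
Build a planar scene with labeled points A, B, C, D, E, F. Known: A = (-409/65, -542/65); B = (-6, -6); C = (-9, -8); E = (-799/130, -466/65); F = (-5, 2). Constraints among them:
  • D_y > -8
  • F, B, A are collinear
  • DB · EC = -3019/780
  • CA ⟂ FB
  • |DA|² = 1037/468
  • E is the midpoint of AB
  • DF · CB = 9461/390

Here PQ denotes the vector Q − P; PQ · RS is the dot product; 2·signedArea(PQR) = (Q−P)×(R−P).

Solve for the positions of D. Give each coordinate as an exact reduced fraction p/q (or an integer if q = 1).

D = (-2749/390, -1376/195)

1. D_x = -2749/390  [DF · CB = 9461/390 ∩ DB · EC = -3019/780]
2. D_y = -1376/195  [DF · CB = 9461/390 ∩ DB · EC = -3019/780]
   → D = (-2749/390, -1376/195)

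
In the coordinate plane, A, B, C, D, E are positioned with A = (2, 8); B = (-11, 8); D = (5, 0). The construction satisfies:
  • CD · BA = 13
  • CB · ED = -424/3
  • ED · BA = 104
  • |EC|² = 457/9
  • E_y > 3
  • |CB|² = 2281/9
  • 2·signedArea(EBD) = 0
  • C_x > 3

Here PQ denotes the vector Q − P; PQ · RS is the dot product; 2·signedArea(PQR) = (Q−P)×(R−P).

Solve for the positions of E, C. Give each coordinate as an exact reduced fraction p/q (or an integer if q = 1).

1. E_x = -3  [2·signedArea(EBD) = 0 ∩ ED · BA = 104]
2. E_y = 4  [2·signedArea(EBD) = 0 ∩ ED · BA = 104]
   → E = (-3, 4)
3. C_x = 4  [CB · ED = -424/3 ∩ CD · BA = 13]
4. C_y = 8/3  [CB · ED = -424/3 ∩ CD · BA = 13]
   → C = (4, 8/3)

C = (4, 8/3)
E = (-3, 4)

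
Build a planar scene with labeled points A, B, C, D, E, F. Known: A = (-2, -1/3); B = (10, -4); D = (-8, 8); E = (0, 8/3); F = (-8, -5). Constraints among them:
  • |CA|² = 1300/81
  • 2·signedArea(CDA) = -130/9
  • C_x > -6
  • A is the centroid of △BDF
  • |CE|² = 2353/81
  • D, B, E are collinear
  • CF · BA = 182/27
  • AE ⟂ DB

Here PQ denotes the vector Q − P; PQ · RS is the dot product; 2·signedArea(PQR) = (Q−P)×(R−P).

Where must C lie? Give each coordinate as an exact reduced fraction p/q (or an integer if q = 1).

1. C_x = -16/3  [CF · BA = 182/27 ∩ 2·signedArea(CDA) = -130/9]
2. C_y = 17/9  [CF · BA = 182/27 ∩ 2·signedArea(CDA) = -130/9]
   → C = (-16/3, 17/9)

C = (-16/3, 17/9)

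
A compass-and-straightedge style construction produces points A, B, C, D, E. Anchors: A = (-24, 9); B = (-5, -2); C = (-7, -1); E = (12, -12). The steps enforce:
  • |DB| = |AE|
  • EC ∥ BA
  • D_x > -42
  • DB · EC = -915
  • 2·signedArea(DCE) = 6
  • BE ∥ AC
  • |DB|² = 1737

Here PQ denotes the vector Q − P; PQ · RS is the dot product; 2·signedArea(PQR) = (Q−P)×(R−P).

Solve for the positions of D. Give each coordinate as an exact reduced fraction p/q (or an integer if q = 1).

D = (-41, 19)

1. D_x = -41  [2·signedArea(DCE) = 6 ∩ DB · EC = -915]
2. D_y = 19  [2·signedArea(DCE) = 6 ∩ DB · EC = -915]
   → D = (-41, 19)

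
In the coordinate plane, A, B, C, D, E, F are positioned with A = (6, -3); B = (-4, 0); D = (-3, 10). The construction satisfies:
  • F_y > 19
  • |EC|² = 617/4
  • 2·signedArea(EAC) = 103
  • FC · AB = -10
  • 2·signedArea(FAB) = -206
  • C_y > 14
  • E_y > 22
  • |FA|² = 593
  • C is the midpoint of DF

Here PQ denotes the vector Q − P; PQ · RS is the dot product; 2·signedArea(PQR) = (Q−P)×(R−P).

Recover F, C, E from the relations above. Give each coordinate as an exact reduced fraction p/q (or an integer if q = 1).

1. F_x = -2  [line -3·x + -10·y + 194 = 0 ∩ |FA|² = 593]
2. F_y = 20  [line -3·x + -10·y + 194 = 0 ∩ |FA|² = 593]
   → F = (-2, 20)
3. C_x = -5/2  [C is the midpoint of DF]
4. C_y = 15  [C is the midpoint of DF]
   → C = (-5/2, 15)
5. E_x = -12  [line -18·x + -17/2·y + -41/2 = 0 ∩ |EC|² = 617/4]
6. E_y = 23  [line -18·x + -17/2·y + -41/2 = 0 ∩ |EC|² = 617/4]
   → E = (-12, 23)

C = (-5/2, 15)
E = (-12, 23)
F = (-2, 20)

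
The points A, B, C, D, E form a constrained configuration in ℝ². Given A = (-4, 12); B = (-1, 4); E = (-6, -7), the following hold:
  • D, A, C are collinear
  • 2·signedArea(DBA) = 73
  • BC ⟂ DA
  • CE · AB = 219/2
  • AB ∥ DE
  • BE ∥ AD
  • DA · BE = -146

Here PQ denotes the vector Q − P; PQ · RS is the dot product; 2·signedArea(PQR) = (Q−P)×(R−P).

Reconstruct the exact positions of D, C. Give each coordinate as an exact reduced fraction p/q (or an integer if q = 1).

C = (-13/2, 13/2)
D = (-9, 1)

1. D_x = -9  [AB ∥ DE ∩ BE ∥ AD]
2. D_y = 1  [AB ∥ DE ∩ BE ∥ AD]
   → D = (-9, 1)
3. C_x = -13/2  [D, A, C are collinear ∩ BC ⟂ DA]
4. C_y = 13/2  [D, A, C are collinear ∩ BC ⟂ DA]
   → C = (-13/2, 13/2)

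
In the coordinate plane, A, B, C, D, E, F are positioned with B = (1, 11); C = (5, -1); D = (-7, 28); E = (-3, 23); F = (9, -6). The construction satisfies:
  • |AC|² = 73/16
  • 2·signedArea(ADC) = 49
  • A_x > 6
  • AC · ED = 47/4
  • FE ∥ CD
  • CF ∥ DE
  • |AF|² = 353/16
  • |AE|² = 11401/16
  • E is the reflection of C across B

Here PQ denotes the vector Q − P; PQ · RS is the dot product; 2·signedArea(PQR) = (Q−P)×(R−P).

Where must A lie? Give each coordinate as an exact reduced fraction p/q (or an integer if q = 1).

A = (7, -7/4)

1. A_x = 7  [AC · ED = 47/4 ∩ 2·signedArea(ADC) = 49]
2. A_y = -7/4  [AC · ED = 47/4 ∩ 2·signedArea(ADC) = 49]
   → A = (7, -7/4)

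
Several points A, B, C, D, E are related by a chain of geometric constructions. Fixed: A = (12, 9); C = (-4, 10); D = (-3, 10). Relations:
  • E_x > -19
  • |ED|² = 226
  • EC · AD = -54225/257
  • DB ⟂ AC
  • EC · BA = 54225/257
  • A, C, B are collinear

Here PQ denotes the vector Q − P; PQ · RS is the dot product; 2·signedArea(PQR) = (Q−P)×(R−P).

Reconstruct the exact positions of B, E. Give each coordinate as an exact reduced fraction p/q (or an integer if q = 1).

1. B_x = -772/257  [A, C, B are collinear ∩ DB ⟂ AC]
2. B_y = 2554/257  [A, C, B are collinear ∩ DB ⟂ AC]
   → B = (-772/257, 2554/257)
3. E_x = -4628/257  [EC · BA = 54225/257 ∩ EC · AD = -54225/257]
4. E_y = 2795/257  [EC · BA = 54225/257 ∩ EC · AD = -54225/257]
   → E = (-4628/257, 2795/257)

B = (-772/257, 2554/257)
E = (-4628/257, 2795/257)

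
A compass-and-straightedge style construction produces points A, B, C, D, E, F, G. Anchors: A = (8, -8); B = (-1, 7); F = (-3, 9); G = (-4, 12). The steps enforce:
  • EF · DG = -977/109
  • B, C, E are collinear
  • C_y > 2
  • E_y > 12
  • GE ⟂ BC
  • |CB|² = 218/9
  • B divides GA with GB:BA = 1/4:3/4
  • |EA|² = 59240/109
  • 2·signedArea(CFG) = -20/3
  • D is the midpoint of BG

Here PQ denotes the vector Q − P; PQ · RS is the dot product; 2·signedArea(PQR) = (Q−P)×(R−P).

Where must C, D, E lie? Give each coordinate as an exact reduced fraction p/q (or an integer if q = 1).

C = (4/3, 8/3)
D = (-5/2, 19/2)
E = (-410/109, 1322/109)

1. D_x = -5/2  [D is the midpoint of BG]
2. D_y = 19/2  [D is the midpoint of BG]
   → D = (-5/2, 19/2)
3. E_x = -410/109  [line 3/2·x + -5/2·y + 3920/109 = 0 ∩ |EA|² = 59240/109]
4. E_y = 1322/109  [line 3/2·x + -5/2·y + 3920/109 = 0 ∩ |EA|² = 59240/109]
   → E = (-410/109, 1322/109)
5. C_x = 4/3  [2·signedArea(CFG) = -20/3 ∩ B, C, E are collinear]
6. C_y = 8/3  [2·signedArea(CFG) = -20/3 ∩ B, C, E are collinear]
   → C = (4/3, 8/3)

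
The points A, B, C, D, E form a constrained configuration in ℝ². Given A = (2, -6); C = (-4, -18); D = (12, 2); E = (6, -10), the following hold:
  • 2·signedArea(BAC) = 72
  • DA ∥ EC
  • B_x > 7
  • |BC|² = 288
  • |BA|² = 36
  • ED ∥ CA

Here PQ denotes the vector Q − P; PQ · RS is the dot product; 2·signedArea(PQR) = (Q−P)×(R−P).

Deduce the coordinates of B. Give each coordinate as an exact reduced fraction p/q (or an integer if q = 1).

B = (8, -6)

1. B_x = 8  [line 12·x + -6·y + -132 = 0 ∩ |BC|² = 288]
2. B_y = -6  [line 12·x + -6·y + -132 = 0 ∩ |BC|² = 288]
   → B = (8, -6)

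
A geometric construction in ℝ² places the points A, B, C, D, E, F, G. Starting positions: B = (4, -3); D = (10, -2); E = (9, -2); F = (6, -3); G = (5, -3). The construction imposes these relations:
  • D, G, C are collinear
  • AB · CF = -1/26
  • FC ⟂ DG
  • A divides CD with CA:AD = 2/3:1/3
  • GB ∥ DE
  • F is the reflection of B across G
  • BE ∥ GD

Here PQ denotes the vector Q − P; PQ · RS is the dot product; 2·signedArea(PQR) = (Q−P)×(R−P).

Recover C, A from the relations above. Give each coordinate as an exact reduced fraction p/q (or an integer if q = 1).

1. C_x = 155/26  [D, G, C are collinear ∩ FC ⟂ DG]
2. C_y = -73/26  [D, G, C are collinear ∩ FC ⟂ DG]
   → C = (155/26, -73/26)
3. A_x = 225/26  [A divides CD with CA:AD = 2/3:1/3]
4. A_y = -59/26  [A divides CD with CA:AD = 2/3:1/3]
   → A = (225/26, -59/26)

A = (225/26, -59/26)
C = (155/26, -73/26)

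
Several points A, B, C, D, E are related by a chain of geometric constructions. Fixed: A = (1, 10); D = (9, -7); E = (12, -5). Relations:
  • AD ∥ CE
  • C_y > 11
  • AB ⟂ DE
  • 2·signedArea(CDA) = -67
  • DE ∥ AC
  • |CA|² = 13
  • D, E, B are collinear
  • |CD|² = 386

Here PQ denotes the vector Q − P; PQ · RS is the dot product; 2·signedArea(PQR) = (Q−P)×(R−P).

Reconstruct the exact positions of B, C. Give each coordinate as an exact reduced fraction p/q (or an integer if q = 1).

1. B_x = 147/13  [D, E, B are collinear ∩ AB ⟂ DE]
2. B_y = -71/13  [D, E, B are collinear ∩ AB ⟂ DE]
   → B = (147/13, -71/13)
3. C_x = 4  [AD ∥ CE ∩ DE ∥ AC]
4. C_y = 12  [AD ∥ CE ∩ DE ∥ AC]
   → C = (4, 12)

B = (147/13, -71/13)
C = (4, 12)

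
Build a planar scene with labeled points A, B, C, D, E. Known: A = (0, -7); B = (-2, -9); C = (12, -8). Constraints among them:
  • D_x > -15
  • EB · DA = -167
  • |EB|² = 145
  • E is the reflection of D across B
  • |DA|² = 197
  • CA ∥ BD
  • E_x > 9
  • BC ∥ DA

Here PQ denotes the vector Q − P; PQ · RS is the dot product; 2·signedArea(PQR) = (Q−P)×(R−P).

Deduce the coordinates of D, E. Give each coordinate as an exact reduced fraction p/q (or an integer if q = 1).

D = (-14, -8)
E = (10, -10)

1. D_x = -14  [BC ∥ DA ∩ CA ∥ BD]
2. D_y = -8  [BC ∥ DA ∩ CA ∥ BD]
   → D = (-14, -8)
3. E_x = 10  [E is the reflection of D across B]
4. E_y = -10  [E is the reflection of D across B]
   → E = (10, -10)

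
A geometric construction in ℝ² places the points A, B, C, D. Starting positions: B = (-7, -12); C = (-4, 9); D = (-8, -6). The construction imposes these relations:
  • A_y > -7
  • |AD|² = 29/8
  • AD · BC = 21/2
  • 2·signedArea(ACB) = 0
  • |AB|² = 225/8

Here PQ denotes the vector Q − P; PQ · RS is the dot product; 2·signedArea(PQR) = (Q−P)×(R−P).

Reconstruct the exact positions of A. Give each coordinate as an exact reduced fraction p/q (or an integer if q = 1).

1. A_x = -25/4  [2·signedArea(ACB) = 0 ∩ AD · BC = 21/2]
2. A_y = -27/4  [2·signedArea(ACB) = 0 ∩ AD · BC = 21/2]
   → A = (-25/4, -27/4)

A = (-25/4, -27/4)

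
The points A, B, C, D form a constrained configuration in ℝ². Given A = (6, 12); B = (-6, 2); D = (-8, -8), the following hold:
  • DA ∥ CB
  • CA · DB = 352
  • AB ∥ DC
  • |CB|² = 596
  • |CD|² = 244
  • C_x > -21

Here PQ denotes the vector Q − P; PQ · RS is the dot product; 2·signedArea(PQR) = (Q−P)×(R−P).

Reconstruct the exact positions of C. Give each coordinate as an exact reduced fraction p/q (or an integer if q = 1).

1. C_x = -20  [DA ∥ CB ∩ AB ∥ DC]
2. C_y = -18  [DA ∥ CB ∩ AB ∥ DC]
   → C = (-20, -18)

C = (-20, -18)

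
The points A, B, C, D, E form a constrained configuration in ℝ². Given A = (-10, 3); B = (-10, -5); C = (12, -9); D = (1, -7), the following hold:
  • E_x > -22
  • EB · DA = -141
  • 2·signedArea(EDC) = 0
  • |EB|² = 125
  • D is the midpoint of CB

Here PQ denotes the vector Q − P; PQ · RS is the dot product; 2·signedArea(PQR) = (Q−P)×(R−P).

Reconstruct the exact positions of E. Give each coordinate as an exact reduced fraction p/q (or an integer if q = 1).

E = (-21, -3)

1. E_x = -21  [2·signedArea(EDC) = 0 ∩ EB · DA = -141]
2. E_y = -3  [2·signedArea(EDC) = 0 ∩ EB · DA = -141]
   → E = (-21, -3)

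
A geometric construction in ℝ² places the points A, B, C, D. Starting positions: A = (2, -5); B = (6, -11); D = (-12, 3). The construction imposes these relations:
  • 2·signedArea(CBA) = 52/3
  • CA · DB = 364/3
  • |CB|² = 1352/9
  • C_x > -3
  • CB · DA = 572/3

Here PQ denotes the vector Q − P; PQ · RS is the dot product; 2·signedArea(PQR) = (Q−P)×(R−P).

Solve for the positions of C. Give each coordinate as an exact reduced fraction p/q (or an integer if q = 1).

C = (-8/3, -7/3)

1. C_x = -8/3  [2·signedArea(CBA) = 52/3 ∩ CA · DB = 364/3]
2. C_y = -7/3  [2·signedArea(CBA) = 52/3 ∩ CA · DB = 364/3]
   → C = (-8/3, -7/3)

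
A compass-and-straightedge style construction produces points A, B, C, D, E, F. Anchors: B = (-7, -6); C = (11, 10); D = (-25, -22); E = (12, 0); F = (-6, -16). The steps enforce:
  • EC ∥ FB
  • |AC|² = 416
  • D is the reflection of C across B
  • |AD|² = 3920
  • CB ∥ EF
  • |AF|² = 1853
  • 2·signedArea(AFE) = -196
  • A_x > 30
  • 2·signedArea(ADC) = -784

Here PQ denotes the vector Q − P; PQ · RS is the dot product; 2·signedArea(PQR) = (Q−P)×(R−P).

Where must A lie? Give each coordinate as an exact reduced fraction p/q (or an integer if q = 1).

A = (31, 6)

1. A_x = 31  [line -16·x + 18·y + 388 = 0 ∩ |AD|² = 3920]
2. A_y = 6  [line -16·x + 18·y + 388 = 0 ∩ |AD|² = 3920]
   → A = (31, 6)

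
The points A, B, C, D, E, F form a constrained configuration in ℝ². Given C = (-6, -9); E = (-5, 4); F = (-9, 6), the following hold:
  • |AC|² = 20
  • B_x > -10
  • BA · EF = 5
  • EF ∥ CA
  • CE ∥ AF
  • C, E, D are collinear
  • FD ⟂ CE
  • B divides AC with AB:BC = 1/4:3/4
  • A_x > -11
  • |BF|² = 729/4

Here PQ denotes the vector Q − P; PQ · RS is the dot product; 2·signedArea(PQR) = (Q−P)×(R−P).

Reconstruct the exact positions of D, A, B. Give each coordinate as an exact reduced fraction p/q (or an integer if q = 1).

A = (-10, -7)
B = (-9, -15/2)
D = (-414/85, 483/85)

1. D_x = -414/85  [C, E, D are collinear ∩ FD ⟂ CE]
2. D_y = 483/85  [C, E, D are collinear ∩ FD ⟂ CE]
   → D = (-414/85, 483/85)
3. A_x = -10  [CE ∥ AF ∩ EF ∥ CA]
4. A_y = -7  [CE ∥ AF ∩ EF ∥ CA]
   → A = (-10, -7)
5. B_x = -9  [B divides AC with AB:BC = 1/4:3/4]
6. B_y = -15/2  [B divides AC with AB:BC = 1/4:3/4]
   → B = (-9, -15/2)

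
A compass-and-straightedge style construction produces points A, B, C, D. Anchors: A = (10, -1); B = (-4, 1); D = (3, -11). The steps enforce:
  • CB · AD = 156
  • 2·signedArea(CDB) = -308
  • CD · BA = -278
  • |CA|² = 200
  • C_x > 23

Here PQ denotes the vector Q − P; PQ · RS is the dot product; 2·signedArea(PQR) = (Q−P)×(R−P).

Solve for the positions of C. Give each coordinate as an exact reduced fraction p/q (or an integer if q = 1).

C = (24, -3)

1. C_x = 24  [CD · BA = -278 ∩ 2·signedArea(CDB) = -308]
2. C_y = -3  [CD · BA = -278 ∩ 2·signedArea(CDB) = -308]
   → C = (24, -3)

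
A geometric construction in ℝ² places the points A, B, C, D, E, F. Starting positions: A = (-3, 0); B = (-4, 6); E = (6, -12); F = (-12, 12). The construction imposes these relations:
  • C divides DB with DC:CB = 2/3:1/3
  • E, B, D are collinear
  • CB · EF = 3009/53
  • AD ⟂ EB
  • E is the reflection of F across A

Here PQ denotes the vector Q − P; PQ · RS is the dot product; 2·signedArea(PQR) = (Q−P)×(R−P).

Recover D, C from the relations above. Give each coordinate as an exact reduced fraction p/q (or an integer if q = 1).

C = (-977/318, 459/106)
D = (-129/106, 105/106)

1. D_x = -129/106  [E, B, D are collinear ∩ AD ⟂ EB]
2. D_y = 105/106  [E, B, D are collinear ∩ AD ⟂ EB]
   → D = (-129/106, 105/106)
3. C_x = -977/318  [C divides DB with DC:CB = 2/3:1/3]
4. C_y = 459/106  [C divides DB with DC:CB = 2/3:1/3]
   → C = (-977/318, 459/106)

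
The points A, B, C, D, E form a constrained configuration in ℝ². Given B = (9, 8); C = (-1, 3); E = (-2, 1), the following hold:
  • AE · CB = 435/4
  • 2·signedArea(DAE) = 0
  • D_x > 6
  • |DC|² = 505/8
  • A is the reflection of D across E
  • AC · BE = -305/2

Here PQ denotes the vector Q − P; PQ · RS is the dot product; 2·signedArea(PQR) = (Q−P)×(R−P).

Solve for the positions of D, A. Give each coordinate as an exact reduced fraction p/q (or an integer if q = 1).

1. A_x = -41/4  [AE · CB = 435/4 ∩ AC · BE = -305/2]
2. A_y = -17/4  [AE · CB = 435/4 ∩ AC · BE = -305/2]
   → A = (-41/4, -17/4)
3. D_x = 25/4  [2·signedArea(DAE) = 0 ∩ A is the reflection of D across E]
4. D_y = 25/4  [2·signedArea(DAE) = 0 ∩ A is the reflection of D across E]
   → D = (25/4, 25/4)

A = (-41/4, -17/4)
D = (25/4, 25/4)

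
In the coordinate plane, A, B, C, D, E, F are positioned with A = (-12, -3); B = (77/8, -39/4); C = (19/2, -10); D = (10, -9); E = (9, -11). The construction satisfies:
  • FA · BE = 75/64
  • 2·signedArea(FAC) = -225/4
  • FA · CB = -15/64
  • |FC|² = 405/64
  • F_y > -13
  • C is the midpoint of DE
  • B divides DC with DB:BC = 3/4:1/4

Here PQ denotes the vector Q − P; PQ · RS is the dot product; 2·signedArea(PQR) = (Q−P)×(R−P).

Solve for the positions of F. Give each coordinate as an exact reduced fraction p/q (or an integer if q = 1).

1. F_x = 67/8  [2·signedArea(FAC) = -225/4 ∩ FA · BE = 75/64]
2. F_y = -49/4  [2·signedArea(FAC) = -225/4 ∩ FA · BE = 75/64]
   → F = (67/8, -49/4)

F = (67/8, -49/4)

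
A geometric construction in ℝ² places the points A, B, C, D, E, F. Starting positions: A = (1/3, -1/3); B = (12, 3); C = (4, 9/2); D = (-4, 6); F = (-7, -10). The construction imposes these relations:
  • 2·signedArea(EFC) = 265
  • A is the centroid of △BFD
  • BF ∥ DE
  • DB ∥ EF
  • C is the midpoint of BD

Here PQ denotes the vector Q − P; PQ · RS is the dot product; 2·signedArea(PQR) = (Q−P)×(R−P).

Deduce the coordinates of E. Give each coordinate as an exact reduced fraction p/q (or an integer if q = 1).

1. E_x = -23  [DB ∥ EF ∩ BF ∥ DE]
2. E_y = -7  [DB ∥ EF ∩ BF ∥ DE]
   → E = (-23, -7)

E = (-23, -7)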